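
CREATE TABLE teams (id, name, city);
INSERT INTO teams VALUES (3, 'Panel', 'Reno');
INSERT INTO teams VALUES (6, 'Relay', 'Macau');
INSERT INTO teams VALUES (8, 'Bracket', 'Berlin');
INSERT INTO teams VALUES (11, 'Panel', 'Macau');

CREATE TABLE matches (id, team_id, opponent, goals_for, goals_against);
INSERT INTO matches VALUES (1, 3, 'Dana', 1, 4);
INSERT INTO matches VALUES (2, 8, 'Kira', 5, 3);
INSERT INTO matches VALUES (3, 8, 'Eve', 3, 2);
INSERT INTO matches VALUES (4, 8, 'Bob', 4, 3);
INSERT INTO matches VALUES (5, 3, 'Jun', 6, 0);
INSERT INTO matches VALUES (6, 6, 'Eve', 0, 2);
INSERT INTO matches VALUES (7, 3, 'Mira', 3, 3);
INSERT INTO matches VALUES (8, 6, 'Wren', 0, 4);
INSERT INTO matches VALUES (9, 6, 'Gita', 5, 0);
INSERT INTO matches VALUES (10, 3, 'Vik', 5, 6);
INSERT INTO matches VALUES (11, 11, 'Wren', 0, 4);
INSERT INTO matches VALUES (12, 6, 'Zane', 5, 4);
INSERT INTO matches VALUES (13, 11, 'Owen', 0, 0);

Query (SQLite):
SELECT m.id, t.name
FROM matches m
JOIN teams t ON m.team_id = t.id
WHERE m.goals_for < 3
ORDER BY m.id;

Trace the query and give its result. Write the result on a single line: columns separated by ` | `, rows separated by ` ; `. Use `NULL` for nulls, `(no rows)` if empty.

1 | Panel ; 6 | Relay ; 8 | Relay ; 11 | Panel ; 13 | Panel

Each matches row matches the teams row where team_id = teams.id.
Then keep rows with m.goals_for < 3.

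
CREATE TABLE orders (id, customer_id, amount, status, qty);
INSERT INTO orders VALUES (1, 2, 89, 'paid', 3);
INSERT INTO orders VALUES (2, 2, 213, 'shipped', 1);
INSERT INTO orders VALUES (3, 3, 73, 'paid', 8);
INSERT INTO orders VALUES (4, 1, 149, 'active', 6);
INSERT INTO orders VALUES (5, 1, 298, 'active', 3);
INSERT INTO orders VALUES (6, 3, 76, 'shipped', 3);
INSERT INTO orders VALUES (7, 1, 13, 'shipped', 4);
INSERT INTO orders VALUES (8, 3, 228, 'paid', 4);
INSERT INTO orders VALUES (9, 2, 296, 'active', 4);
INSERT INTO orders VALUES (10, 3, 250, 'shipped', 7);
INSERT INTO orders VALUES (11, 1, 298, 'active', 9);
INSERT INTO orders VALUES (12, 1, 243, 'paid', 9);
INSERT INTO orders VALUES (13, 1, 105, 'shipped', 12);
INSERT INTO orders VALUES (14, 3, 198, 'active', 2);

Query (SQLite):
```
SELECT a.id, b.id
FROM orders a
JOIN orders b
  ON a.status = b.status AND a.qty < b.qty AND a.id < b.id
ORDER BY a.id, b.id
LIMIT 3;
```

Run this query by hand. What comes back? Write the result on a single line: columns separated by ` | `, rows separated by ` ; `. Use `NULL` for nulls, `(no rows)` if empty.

Pairs (a,b) with same status, a.qty < b.qty, a.id < b.id.
status groups: active:{4,5,9,11,14} paid:{1,3,8,12} shipped:{2,6,7,10,13}
Ordered by (a.id, b.id); first 3.

1 | 3 ; 1 | 8 ; 1 | 12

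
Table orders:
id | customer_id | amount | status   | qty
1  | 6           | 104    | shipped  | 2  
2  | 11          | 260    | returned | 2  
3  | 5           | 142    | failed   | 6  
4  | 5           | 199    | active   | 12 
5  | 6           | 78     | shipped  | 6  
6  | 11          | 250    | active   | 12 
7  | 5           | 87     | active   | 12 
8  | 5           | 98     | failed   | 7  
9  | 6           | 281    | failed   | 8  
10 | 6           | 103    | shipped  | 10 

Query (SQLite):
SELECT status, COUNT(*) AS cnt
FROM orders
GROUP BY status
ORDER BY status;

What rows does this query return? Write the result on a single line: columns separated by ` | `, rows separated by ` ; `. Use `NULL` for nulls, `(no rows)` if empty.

Partition orders by status; compute COUNT(*) within each group.
  active: ids {4, 6, 7} → COUNT(*)=3
  failed: ids {3, 8, 9} → COUNT(*)=3
  returned: ids {2} → COUNT(*)=1
  shipped: ids {1, 5, 10} → COUNT(*)=3

active | 3 ; failed | 3 ; returned | 1 ; shipped | 3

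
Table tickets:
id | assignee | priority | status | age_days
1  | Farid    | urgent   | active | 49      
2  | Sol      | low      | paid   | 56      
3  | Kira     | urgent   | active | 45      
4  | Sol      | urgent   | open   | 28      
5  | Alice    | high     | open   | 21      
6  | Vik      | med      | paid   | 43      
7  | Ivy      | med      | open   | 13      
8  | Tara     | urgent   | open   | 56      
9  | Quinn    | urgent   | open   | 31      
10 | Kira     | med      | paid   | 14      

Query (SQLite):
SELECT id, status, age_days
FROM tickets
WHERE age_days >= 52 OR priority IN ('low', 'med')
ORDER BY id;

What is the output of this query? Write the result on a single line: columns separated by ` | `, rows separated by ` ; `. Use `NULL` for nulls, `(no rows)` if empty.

2 | paid | 56 ; 6 | paid | 43 ; 7 | open | 13 ; 8 | open | 56 ; 10 | paid | 14

age_days >= 52: ids {2, 8}
priority IN ('low', 'med'): ids {2, 6, 7, 10}
Combine with OR.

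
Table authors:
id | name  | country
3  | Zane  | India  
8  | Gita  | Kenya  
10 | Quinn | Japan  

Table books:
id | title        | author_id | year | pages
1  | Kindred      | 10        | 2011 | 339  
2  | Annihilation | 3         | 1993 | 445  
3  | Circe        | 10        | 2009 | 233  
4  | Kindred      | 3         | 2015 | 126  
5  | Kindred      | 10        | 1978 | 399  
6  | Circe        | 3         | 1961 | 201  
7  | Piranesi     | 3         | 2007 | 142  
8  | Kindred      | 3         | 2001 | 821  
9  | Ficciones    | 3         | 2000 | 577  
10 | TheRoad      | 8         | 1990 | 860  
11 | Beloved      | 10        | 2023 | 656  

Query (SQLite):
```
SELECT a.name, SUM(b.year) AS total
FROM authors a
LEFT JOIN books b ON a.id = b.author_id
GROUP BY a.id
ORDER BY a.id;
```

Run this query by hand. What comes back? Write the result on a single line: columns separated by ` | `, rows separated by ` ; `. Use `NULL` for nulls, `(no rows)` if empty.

LEFT JOIN keeps every authors row; unmatched ones get NULL for books columns.
Group by authors.id and compute SUM(b.year). SUM over an all-NULL group is NULL.
  3: ids {2, 4, 6, 7, 8, 9} → SUM(b.year)=11977
  8: ids {10} → SUM(b.year)=1990
  10: ids {1, 3, 5, 11} → SUM(b.year)=8021

Zane | 11977 ; Gita | 1990 ; Quinn | 8021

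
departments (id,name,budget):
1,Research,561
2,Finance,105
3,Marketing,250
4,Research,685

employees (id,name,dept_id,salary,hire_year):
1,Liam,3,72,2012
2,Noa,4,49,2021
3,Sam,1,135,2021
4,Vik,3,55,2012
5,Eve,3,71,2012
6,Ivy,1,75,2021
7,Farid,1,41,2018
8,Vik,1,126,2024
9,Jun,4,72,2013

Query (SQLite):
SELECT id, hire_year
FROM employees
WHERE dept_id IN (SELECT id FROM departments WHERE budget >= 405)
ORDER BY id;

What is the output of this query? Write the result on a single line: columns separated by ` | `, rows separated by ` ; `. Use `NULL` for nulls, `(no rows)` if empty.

2 | 2021 ; 3 | 2021 ; 6 | 2021 ; 7 | 2018 ; 8 | 2024 ; 9 | 2013

Inner query: departments.id where budget >= 405.
Outer: keep employees rows whose dept_id is in that set.
Inner query → {1, 4}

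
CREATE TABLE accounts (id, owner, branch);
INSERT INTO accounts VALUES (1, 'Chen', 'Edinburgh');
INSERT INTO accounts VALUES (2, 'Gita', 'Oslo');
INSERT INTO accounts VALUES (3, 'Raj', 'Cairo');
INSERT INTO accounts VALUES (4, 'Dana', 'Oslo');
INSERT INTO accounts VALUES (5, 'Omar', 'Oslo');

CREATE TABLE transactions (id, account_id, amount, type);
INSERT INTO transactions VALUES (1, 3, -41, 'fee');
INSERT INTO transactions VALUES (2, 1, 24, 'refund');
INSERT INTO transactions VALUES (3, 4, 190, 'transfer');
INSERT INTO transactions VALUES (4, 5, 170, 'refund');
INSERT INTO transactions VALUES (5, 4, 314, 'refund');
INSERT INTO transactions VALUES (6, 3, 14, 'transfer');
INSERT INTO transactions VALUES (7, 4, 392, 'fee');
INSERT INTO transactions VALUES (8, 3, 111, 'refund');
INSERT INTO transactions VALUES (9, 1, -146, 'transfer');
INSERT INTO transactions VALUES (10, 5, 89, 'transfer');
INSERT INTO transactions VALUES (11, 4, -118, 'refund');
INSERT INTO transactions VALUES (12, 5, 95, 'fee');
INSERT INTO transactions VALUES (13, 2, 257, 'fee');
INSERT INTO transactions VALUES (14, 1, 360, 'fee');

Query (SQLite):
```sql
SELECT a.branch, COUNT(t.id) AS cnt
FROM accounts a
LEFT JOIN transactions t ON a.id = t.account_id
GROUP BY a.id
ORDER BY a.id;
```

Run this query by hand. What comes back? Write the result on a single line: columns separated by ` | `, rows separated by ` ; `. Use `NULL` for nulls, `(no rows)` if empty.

LEFT JOIN keeps every accounts row; unmatched ones get NULL for transactions columns.
Group by accounts.id and compute COUNT(t.id). COUNT(col) of an all-NULL group is 0.
  1: ids {2, 9, 14} → COUNT(t.id)=3
  2: ids {13} → COUNT(t.id)=1
  3: ids {1, 6, 8} → COUNT(t.id)=3
  4: ids {3, 5, 7, 11} → COUNT(t.id)=4
  5: ids {4, 10, 12} → COUNT(t.id)=3

Edinburgh | 3 ; Oslo | 1 ; Cairo | 3 ; Oslo | 4 ; Oslo | 3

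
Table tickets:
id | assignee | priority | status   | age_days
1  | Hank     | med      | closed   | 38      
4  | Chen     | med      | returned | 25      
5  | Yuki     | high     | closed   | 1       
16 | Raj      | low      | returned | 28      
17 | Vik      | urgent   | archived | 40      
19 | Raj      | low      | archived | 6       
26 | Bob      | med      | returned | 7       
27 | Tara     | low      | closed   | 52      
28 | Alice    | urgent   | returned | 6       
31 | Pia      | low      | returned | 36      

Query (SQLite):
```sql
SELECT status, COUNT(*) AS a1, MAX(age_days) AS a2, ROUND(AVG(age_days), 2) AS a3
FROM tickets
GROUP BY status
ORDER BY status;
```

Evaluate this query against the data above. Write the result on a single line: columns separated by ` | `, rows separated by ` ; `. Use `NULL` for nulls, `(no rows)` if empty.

Group tickets by status.
Per group compute: COUNT(*), MAX(age_days), ROUND(AVG(age_days), 2).
  archived: ids {17, 19} → COUNT(*)=2, MAX(age_days)=40, ROUND(AVG(age_days), 2)=23
  closed: ids {1, 5, 27} → COUNT(*)=3, MAX(age_days)=52, ROUND(AVG(age_days), 2)=30.33
  returned: ids {4, 16, 26, 28, 31} → COUNT(*)=5, MAX(age_days)=36, ROUND(AVG(age_days), 2)=20.4

archived | 2 | 40 | 23 ; closed | 3 | 52 | 30.33 ; returned | 5 | 36 | 20.4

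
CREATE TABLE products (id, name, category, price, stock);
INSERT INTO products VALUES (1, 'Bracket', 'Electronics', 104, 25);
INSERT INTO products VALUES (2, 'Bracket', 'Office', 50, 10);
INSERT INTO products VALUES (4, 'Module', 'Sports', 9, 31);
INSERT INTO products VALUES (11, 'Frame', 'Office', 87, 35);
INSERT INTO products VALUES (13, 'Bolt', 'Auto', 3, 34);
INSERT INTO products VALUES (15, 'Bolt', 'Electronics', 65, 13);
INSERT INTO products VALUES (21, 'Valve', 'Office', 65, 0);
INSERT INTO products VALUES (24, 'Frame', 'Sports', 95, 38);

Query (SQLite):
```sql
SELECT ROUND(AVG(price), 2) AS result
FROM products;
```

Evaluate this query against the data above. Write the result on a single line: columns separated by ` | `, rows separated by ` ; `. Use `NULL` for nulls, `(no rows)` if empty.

59.75

All price values: [104, 50, 9, 87, 3, 65, 65, 95].
AVG = 478 / 8 (rounded to 2 dp).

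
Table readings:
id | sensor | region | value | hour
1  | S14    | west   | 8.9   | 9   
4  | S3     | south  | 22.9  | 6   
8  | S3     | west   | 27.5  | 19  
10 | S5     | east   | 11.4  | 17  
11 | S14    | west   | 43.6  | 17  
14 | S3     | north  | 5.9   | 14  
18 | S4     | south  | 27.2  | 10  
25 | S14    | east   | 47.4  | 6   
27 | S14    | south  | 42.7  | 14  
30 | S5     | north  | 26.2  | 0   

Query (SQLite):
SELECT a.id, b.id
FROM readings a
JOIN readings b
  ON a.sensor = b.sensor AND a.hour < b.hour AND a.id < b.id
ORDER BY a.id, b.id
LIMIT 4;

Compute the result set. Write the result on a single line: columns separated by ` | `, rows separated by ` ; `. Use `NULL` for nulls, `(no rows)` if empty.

1 | 11 ; 1 | 27 ; 4 | 8 ; 4 | 14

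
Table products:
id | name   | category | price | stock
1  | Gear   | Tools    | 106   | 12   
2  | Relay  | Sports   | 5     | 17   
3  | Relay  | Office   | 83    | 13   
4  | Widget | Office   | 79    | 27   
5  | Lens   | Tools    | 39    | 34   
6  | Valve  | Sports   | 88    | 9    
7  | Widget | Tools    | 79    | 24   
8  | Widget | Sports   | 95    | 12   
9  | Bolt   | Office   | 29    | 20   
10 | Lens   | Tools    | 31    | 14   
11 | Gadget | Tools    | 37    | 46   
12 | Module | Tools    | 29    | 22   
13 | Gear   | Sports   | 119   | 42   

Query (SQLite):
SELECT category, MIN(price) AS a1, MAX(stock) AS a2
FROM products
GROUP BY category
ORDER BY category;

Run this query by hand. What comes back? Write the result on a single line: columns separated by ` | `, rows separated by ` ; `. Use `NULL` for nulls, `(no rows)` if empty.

Group products by category.
Per group compute: MIN(price), MAX(stock).
  Office: ids {3, 4, 9} → MIN(price)=29, MAX(stock)=27
  Sports: ids {2, 6, 8, 13} → MIN(price)=5, MAX(stock)=42
  Tools: ids {1, 5, 7, 10, 11, 12} → MIN(price)=29, MAX(stock)=46

Office | 29 | 27 ; Sports | 5 | 42 ; Tools | 29 | 46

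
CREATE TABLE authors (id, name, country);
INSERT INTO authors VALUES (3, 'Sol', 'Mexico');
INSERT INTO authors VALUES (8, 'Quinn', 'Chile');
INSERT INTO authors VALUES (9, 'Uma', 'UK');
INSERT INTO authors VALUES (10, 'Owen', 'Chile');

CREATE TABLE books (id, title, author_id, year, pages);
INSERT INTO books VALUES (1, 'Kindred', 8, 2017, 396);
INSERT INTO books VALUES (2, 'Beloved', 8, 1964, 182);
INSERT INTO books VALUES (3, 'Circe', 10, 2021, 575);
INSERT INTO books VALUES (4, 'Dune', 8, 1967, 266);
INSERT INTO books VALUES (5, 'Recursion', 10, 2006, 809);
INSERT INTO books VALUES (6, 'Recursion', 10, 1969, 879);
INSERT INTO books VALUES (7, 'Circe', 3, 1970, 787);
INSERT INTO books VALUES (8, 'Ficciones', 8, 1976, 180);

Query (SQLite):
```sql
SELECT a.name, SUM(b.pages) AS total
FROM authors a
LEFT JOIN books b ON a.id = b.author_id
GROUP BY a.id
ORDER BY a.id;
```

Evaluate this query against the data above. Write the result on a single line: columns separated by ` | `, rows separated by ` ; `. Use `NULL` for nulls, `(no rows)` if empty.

LEFT JOIN keeps every authors row; unmatched ones get NULL for books columns.
Group by authors.id and compute SUM(b.pages). SUM over an all-NULL group is NULL.
  3: ids {7} → SUM(b.pages)=787
  8: ids {1, 2, 4, 8} → SUM(b.pages)=1024
  9: ids {—} → SUM(b.pages)=NULL
  10: ids {3, 5, 6} → SUM(b.pages)=2263

Sol | 787 ; Quinn | 1024 ; Uma | NULL ; Owen | 2263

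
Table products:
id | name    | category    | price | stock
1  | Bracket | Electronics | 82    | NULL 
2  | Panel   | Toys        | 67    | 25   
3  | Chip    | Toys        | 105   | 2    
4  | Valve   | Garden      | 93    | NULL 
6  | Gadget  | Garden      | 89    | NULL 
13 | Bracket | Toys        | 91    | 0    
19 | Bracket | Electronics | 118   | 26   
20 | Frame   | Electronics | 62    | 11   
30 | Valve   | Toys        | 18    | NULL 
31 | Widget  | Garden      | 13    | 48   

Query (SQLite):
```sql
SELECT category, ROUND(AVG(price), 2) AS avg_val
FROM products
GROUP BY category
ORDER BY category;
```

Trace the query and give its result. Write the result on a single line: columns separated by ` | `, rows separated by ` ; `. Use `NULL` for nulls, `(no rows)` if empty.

Partition products by category; compute ROUND(AVG(price), 2) within each group.
  Electronics: ids {1, 19, 20} → ROUND(AVG(price), 2)=87.33
  Garden: ids {4, 6, 31} → ROUND(AVG(price), 2)=65
  Toys: ids {2, 3, 13, 30} → ROUND(AVG(price), 2)=70.25

Electronics | 87.33 ; Garden | 65 ; Toys | 70.25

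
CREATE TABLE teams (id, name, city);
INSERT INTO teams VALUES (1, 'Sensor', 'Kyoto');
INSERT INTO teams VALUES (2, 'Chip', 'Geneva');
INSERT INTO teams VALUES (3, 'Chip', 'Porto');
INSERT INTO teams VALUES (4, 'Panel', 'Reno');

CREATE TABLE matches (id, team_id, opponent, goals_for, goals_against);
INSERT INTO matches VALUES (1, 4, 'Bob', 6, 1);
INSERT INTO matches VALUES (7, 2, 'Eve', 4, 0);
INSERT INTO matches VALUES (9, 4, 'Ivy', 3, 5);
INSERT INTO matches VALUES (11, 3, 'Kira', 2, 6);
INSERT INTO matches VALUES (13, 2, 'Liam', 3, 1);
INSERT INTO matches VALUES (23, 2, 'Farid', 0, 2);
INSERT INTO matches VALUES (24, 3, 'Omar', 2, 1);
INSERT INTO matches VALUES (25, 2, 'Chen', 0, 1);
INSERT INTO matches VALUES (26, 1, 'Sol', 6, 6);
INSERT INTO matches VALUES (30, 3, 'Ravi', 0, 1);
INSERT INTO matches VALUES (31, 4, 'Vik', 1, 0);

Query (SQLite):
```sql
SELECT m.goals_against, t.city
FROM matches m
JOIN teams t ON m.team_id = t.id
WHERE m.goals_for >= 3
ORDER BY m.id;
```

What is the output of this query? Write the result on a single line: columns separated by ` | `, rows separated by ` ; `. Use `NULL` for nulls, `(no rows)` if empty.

1 | Reno ; 0 | Geneva ; 5 | Reno ; 1 | Geneva ; 6 | Kyoto

Each matches row matches the teams row where team_id = teams.id.
Then keep rows with m.goals_for >= 3.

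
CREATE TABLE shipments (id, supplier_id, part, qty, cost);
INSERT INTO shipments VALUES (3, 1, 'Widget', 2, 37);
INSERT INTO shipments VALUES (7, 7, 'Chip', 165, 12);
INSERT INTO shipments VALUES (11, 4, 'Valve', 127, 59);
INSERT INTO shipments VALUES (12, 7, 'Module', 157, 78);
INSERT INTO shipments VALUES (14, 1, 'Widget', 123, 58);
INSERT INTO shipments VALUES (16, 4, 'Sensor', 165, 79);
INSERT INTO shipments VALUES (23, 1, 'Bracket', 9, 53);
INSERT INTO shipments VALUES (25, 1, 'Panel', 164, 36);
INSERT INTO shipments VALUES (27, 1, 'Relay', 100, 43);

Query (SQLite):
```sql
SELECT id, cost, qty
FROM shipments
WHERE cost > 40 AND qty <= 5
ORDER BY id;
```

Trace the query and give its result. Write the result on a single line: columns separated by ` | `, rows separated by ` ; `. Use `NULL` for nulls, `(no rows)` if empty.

cost > 40: ids {11, 12, 14, 16, 23, 27}
qty <= 5: ids {3}
Combine with AND.

(no rows)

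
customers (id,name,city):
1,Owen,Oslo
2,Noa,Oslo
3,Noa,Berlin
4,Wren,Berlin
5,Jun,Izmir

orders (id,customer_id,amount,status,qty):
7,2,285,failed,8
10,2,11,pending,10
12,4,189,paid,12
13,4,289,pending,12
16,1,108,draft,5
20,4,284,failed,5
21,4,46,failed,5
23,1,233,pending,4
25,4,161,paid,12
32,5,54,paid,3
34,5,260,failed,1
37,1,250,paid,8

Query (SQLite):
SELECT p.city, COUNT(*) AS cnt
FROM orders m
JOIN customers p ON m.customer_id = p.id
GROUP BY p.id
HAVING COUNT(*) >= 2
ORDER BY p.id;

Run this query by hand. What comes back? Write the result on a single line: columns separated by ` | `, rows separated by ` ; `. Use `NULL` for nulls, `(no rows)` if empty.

Join each orders row to its customers via customer_id.
Group joined rows by customers.id; compute COUNT(*) per group.
HAVING: keep groups with count ≥ 2.
  1: ids {16, 23, 37} → COUNT(*)=3
  2: ids {7, 10} → COUNT(*)=2
  4: ids {12, 13, 20, 21, 25} → COUNT(*)=5
  5: ids {32, 34} → COUNT(*)=2

Oslo | 3 ; Oslo | 2 ; Berlin | 5 ; Izmir | 2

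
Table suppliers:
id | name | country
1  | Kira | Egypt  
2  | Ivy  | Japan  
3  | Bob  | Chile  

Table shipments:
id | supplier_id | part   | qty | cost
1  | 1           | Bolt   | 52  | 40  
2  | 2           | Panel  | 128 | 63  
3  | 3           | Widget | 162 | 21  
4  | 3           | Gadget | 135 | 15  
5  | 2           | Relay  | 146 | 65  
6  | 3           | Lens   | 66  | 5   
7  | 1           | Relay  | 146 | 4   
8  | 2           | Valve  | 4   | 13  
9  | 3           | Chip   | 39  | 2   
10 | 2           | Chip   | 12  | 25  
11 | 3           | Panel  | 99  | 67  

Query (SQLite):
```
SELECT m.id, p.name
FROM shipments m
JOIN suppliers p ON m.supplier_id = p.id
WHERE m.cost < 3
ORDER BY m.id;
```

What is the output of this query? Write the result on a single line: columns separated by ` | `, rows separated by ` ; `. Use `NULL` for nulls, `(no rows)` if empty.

9 | Bob

Each shipments row matches the suppliers row where supplier_id = suppliers.id.
Then keep rows with m.cost < 3.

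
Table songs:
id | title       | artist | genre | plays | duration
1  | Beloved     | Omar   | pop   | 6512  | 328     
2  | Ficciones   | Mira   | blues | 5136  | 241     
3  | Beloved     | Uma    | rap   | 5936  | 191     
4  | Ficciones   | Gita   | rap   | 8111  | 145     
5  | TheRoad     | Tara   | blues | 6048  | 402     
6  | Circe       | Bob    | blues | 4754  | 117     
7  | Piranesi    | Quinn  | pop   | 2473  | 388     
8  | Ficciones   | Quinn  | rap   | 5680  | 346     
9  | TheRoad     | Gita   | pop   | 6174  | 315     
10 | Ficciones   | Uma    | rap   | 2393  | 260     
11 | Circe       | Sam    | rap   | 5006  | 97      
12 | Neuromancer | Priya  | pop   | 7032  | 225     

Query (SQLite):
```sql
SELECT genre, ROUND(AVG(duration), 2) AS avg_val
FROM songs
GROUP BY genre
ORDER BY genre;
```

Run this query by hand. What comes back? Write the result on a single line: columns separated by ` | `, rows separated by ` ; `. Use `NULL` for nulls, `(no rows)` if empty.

blues | 253.33 ; pop | 314 ; rap | 207.8

Partition songs by genre; compute ROUND(AVG(duration), 2) within each group.
  blues: ids {2, 5, 6} → ROUND(AVG(duration), 2)=253.33
  pop: ids {1, 7, 9, 12} → ROUND(AVG(duration), 2)=314
  rap: ids {3, 4, 8, 10, 11} → ROUND(AVG(duration), 2)=207.8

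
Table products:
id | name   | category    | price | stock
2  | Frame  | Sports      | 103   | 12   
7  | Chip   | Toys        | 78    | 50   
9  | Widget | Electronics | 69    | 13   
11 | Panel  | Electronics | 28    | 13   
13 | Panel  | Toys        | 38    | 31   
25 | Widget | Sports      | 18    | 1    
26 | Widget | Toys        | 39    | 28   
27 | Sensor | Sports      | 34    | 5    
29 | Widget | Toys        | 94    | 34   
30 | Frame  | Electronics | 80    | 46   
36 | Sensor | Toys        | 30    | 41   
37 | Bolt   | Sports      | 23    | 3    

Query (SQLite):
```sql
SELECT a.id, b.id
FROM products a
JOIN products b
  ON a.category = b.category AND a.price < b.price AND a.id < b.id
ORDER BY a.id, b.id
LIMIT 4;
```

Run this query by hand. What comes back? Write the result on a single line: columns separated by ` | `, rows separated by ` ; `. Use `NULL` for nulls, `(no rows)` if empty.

7 | 29 ; 9 | 30 ; 11 | 30 ; 13 | 26

Pairs (a,b) with same category, a.price < b.price, a.id < b.id.
category groups: Electronics:{9,11,30} Sports:{2,25,27,37} Toys:{7,13,26,29,36}
Ordered by (a.id, b.id); first 4.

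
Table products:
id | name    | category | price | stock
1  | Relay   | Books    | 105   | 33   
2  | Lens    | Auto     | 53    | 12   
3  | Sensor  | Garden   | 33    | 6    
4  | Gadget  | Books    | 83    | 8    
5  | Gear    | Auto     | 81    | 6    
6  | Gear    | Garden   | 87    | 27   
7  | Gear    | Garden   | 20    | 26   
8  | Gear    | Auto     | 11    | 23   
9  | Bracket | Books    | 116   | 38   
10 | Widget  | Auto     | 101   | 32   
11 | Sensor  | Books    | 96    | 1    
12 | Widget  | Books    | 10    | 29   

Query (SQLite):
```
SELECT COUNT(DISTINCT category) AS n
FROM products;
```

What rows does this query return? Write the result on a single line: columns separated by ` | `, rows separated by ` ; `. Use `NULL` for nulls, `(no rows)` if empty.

Count distinct non-NULL category values.

3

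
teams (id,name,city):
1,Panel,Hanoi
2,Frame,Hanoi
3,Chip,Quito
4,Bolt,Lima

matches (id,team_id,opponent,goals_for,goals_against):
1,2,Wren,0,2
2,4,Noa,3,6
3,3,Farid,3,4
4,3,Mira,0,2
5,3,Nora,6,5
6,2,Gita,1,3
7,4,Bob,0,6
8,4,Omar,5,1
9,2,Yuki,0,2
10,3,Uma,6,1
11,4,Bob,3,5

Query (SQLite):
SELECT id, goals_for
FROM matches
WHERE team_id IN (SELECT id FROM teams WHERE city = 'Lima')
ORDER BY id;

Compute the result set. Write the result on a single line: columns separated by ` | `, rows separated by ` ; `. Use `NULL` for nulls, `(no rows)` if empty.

2 | 3 ; 7 | 0 ; 8 | 5 ; 11 | 3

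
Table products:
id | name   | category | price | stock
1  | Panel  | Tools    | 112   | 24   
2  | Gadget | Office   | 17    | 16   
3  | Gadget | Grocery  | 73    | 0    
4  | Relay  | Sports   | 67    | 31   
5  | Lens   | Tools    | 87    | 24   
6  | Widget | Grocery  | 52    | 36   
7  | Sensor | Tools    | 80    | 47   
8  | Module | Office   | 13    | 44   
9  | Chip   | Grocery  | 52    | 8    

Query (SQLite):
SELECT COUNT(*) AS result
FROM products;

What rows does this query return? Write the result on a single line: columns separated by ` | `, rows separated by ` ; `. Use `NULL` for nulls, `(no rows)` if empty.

9

All price values: [112, 17, 73, 67, 87, 52, 80, 13, 52].
COUNT(*) counts rows → 9.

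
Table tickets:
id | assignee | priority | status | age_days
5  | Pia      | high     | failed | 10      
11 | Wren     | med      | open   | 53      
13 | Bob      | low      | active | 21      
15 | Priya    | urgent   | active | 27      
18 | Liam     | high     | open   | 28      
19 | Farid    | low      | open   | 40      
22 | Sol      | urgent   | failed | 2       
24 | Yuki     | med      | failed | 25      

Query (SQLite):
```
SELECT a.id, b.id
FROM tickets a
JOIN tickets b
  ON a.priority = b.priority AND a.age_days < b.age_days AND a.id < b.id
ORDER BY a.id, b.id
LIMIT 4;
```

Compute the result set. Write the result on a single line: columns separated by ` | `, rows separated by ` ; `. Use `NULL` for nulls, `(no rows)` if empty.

5 | 18 ; 13 | 19

Pairs (a,b) with same priority, a.age_days < b.age_days, a.id < b.id.
priority groups: high:{5,18} low:{13,19} med:{11,24} urgent:{15,22}
Ordered by (a.id, b.id); first 4.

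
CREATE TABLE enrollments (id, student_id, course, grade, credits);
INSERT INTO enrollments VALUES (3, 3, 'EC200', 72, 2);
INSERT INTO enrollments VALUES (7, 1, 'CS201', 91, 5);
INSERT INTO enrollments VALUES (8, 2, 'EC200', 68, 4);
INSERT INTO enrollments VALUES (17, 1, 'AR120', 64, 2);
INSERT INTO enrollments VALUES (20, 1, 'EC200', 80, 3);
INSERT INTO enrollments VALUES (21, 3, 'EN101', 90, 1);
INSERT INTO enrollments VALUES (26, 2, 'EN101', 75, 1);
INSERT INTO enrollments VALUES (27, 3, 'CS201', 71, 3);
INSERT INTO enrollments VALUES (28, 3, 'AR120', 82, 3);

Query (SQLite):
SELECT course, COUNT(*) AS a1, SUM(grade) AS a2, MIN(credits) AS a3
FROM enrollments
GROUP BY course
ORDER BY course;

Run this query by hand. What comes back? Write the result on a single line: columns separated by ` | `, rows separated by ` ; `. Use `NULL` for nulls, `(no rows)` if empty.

Group enrollments by course.
Per group compute: COUNT(*), SUM(grade), MIN(credits).
  AR120: ids {17, 28} → COUNT(*)=2, SUM(grade)=146, MIN(credits)=2
  CS201: ids {7, 27} → COUNT(*)=2, SUM(grade)=162, MIN(credits)=3
  EC200: ids {3, 8, 20} → COUNT(*)=3, SUM(grade)=220, MIN(credits)=2
  EN101: ids {21, 26} → COUNT(*)=2, SUM(grade)=165, MIN(credits)=1

AR120 | 2 | 146 | 2 ; CS201 | 2 | 162 | 3 ; EC200 | 3 | 220 | 2 ; EN101 | 2 | 165 | 1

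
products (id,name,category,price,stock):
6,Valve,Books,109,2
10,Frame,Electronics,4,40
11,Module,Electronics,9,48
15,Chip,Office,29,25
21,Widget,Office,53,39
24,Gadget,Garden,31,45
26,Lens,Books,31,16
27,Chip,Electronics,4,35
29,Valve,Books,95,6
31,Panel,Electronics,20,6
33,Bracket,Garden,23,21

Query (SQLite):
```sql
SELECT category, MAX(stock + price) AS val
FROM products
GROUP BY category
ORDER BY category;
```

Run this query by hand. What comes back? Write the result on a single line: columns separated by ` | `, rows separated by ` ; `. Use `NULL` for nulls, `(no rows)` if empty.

For each row compute stock + price.
Group by category; take MAX of the expression per group.
  Books: ids {6, 26, 29} → MAX(stock + price)=111
  Electronics: ids {10, 11, 27, 31} → MAX(stock + price)=57
  Garden: ids {24, 33} → MAX(stock + price)=76
  Office: ids {15, 21} → MAX(stock + price)=92

Books | 111 ; Electronics | 57 ; Garden | 76 ; Office | 92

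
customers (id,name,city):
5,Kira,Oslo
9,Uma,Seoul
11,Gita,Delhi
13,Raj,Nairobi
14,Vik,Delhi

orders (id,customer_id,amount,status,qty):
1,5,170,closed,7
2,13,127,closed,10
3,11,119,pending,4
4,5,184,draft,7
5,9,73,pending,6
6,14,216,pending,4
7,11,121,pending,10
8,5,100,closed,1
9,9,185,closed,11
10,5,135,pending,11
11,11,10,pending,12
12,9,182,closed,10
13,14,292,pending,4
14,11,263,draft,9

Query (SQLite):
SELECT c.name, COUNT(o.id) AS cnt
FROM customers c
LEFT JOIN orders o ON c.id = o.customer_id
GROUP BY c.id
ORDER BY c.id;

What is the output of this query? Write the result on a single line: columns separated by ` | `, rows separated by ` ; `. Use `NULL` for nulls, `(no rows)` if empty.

LEFT JOIN keeps every customers row; unmatched ones get NULL for orders columns.
Group by customers.id and compute COUNT(o.id). COUNT(col) of an all-NULL group is 0.
  5: ids {1, 4, 8, 10} → COUNT(o.id)=4
  9: ids {5, 9, 12} → COUNT(o.id)=3
  11: ids {3, 7, 11, 14} → COUNT(o.id)=4
  13: ids {2} → COUNT(o.id)=1
  14: ids {6, 13} → COUNT(o.id)=2

Kira | 4 ; Uma | 3 ; Gita | 4 ; Raj | 1 ; Vik | 2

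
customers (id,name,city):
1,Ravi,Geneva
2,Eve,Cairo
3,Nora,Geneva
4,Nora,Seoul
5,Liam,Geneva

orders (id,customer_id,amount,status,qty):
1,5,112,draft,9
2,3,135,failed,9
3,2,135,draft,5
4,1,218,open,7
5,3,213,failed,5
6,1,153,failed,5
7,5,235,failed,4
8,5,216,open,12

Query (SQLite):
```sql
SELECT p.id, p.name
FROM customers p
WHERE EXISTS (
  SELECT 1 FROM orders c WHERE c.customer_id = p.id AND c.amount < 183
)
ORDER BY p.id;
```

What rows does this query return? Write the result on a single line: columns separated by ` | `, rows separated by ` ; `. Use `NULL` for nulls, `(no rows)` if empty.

For each customers row, check whether any orders with matching customer_id has amount < 183.
Keep rows where that is true.

1 | Ravi ; 2 | Eve ; 3 | Nora ; 5 | Liam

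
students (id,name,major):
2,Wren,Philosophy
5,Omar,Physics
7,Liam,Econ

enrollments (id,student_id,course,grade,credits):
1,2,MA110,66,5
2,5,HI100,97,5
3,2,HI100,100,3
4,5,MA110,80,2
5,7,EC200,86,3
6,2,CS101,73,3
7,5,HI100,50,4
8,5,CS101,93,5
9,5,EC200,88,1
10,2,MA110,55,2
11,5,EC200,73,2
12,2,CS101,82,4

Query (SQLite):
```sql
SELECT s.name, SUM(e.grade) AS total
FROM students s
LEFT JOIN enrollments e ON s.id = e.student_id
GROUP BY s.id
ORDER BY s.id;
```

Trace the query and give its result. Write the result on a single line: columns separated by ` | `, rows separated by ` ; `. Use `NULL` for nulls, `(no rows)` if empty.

Wren | 376 ; Omar | 481 ; Liam | 86

LEFT JOIN keeps every students row; unmatched ones get NULL for enrollments columns.
Group by students.id and compute SUM(e.grade). SUM over an all-NULL group is NULL.
  2: ids {1, 3, 6, 10, 12} → SUM(e.grade)=376
  5: ids {2, 4, 7, 8, 9, 11} → SUM(e.grade)=481
  7: ids {5} → SUM(e.grade)=86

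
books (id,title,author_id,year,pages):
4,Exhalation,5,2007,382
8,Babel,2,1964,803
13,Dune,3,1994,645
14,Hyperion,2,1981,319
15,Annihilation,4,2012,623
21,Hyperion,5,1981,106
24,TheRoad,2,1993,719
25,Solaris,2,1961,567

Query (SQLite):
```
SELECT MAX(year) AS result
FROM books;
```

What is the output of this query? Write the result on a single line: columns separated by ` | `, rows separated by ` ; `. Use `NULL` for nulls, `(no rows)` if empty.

2012

All year values: [2007, 1964, 1994, 1981, 2012, 1981, 1993, 1961].
MAX of non-NULL values = 2012.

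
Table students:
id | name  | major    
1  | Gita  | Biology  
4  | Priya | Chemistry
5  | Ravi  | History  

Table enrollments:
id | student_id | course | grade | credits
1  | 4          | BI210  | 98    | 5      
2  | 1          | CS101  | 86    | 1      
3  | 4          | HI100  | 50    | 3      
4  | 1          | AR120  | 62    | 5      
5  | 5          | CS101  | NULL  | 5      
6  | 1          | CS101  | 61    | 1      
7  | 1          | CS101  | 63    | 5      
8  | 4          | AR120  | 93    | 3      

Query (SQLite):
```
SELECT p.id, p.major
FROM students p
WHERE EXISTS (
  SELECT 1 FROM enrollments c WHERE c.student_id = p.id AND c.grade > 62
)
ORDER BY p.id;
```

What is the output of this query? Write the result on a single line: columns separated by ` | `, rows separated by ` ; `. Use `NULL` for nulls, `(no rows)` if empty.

1 | Biology ; 4 | Chemistry

For each students row, check whether any enrollments with matching student_id has grade > 62.
Keep rows where that is true.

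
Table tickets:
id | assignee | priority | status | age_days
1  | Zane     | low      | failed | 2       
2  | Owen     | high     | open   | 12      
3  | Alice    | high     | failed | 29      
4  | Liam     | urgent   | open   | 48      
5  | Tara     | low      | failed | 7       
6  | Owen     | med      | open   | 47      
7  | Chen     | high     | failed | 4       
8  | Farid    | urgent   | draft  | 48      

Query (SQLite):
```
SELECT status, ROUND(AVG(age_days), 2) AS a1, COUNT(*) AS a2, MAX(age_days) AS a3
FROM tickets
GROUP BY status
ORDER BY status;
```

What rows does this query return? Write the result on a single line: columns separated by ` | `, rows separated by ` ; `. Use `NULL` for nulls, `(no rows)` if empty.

Group tickets by status.
Per group compute: ROUND(AVG(age_days), 2), COUNT(*), MAX(age_days).
  draft: ids {8} → ROUND(AVG(age_days), 2)=48, COUNT(*)=1, MAX(age_days)=48
  failed: ids {1, 3, 5, 7} → ROUND(AVG(age_days), 2)=10.5, COUNT(*)=4, MAX(age_days)=29
  open: ids {2, 4, 6} → ROUND(AVG(age_days), 2)=35.67, COUNT(*)=3, MAX(age_days)=48

draft | 48 | 1 | 48 ; failed | 10.5 | 4 | 29 ; open | 35.67 | 3 | 48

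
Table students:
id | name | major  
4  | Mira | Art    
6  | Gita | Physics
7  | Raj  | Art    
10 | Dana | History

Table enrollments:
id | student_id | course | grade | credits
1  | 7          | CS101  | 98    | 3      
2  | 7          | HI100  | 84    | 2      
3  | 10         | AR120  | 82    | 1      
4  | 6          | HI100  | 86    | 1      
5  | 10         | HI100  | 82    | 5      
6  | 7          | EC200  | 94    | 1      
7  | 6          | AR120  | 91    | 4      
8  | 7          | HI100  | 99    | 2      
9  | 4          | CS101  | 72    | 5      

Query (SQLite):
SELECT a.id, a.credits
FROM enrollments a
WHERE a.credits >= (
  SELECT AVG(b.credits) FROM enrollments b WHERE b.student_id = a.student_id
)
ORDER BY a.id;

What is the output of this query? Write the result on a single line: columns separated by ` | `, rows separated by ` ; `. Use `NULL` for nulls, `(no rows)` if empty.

1 | 3 ; 2 | 2 ; 5 | 5 ; 7 | 4 ; 8 | 2 ; 9 | 5

For each enrollments row a, compute AVG(credits) over rows sharing a.student_id.
Keep row a if a.credits >= that per-group AVG.
  student_id=4: AVG(credits) = 5.0
  student_id=6: AVG(credits) = 2.5
  student_id=7: AVG(credits) = 2.0
  student_id=10: AVG(credits) = 3.0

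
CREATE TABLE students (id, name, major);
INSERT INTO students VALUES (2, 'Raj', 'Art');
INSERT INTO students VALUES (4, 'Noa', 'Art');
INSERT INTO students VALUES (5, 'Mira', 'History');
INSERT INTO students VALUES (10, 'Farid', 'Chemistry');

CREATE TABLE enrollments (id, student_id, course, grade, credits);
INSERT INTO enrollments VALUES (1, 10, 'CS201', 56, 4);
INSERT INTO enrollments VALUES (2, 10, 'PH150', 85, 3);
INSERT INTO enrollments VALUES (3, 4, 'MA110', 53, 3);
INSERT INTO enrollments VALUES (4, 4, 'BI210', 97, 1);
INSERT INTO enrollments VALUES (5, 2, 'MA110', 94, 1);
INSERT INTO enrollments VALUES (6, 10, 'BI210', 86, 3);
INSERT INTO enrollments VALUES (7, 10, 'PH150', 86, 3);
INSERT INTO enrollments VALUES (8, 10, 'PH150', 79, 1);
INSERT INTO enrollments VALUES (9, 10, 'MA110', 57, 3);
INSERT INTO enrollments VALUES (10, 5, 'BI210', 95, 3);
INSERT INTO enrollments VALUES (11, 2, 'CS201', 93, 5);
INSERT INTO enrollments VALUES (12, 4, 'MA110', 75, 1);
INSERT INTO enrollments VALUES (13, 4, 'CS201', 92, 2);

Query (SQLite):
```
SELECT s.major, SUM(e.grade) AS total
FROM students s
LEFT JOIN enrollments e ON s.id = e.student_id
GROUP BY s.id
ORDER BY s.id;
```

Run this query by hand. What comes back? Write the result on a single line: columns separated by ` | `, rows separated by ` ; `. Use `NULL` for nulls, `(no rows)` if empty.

Art | 187 ; Art | 317 ; History | 95 ; Chemistry | 449

LEFT JOIN keeps every students row; unmatched ones get NULL for enrollments columns.
Group by students.id and compute SUM(e.grade). SUM over an all-NULL group is NULL.
  2: ids {5, 11} → SUM(e.grade)=187
  4: ids {3, 4, 12, 13} → SUM(e.grade)=317
  5: ids {10} → SUM(e.grade)=95
  10: ids {1, 2, 6, 7, 8, 9} → SUM(e.grade)=449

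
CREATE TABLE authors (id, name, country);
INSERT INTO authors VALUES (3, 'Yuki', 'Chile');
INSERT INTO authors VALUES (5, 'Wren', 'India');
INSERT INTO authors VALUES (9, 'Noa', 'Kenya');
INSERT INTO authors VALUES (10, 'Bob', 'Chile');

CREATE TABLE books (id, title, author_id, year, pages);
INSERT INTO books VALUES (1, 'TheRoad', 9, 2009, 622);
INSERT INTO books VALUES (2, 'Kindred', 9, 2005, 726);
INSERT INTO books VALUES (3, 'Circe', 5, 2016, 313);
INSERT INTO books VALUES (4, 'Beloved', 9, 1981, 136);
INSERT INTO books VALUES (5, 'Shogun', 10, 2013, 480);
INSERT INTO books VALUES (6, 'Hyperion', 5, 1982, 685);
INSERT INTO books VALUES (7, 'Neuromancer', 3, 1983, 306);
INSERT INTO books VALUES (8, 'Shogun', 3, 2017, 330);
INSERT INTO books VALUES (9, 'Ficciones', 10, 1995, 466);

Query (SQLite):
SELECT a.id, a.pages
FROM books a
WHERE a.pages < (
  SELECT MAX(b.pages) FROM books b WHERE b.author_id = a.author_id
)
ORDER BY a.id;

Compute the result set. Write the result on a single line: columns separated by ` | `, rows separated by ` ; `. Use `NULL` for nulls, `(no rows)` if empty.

1 | 622 ; 3 | 313 ; 4 | 136 ; 7 | 306 ; 9 | 466

For each books row a, compute MAX(pages) over rows sharing a.author_id.
Keep row a if a.pages < that per-group MAX.
  author_id=3: MAX(pages) = 330
  author_id=5: MAX(pages) = 685
  author_id=9: MAX(pages) = 726
  author_id=10: MAX(pages) = 480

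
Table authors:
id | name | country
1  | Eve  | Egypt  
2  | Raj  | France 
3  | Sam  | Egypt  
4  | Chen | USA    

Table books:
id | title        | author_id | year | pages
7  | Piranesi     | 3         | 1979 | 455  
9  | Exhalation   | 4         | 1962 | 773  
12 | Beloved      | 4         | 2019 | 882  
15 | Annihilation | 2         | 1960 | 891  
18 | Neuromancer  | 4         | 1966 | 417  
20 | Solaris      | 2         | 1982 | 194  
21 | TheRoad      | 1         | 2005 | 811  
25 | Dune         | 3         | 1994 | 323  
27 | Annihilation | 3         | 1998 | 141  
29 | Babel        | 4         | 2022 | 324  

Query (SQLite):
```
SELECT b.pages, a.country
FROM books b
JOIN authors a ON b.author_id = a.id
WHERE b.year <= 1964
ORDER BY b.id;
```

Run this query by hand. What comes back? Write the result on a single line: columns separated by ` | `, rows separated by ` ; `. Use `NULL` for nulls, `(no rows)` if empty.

773 | USA ; 891 | France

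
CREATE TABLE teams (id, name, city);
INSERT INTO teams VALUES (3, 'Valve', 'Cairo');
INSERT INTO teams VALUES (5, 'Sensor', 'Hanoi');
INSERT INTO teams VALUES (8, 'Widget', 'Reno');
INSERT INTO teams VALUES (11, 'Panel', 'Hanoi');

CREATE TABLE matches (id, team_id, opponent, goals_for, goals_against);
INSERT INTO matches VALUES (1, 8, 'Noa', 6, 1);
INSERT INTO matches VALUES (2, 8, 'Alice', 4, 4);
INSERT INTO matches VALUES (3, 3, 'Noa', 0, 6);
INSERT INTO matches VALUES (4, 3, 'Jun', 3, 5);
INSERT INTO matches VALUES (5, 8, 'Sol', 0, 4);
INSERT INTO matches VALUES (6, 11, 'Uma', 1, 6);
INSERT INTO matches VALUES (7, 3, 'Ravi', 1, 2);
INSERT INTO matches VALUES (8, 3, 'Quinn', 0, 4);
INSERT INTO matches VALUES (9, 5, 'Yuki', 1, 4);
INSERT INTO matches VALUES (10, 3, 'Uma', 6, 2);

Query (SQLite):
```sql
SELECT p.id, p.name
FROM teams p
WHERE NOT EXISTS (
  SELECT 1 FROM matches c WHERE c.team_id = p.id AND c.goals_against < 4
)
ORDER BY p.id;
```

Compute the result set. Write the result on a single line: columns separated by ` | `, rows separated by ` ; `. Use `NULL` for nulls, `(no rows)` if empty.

5 | Sensor ; 11 | Panel

For each teams row, check whether any matches with matching team_id has goals_against < 4.
Keep rows where that is false.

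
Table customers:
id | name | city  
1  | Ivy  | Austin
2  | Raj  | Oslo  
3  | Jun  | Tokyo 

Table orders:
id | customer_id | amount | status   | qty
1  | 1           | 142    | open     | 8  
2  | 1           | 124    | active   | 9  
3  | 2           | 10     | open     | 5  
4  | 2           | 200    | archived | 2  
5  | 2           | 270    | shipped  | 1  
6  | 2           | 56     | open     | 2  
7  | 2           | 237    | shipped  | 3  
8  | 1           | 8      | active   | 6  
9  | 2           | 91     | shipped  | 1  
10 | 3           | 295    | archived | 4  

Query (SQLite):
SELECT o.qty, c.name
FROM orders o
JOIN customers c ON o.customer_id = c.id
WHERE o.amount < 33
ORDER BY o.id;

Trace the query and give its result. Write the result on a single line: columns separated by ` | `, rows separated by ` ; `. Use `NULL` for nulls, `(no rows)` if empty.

5 | Raj ; 6 | Ivy

Each orders row matches the customers row where customer_id = customers.id.
Then keep rows with o.amount < 33.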